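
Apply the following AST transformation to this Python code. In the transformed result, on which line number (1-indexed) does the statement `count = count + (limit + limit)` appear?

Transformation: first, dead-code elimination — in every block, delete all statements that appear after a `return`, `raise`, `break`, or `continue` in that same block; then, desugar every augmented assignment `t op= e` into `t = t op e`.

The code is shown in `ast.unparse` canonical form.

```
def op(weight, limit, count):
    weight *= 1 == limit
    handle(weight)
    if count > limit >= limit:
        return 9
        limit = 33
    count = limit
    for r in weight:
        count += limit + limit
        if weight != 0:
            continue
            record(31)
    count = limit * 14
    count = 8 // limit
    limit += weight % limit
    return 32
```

Transformed code:
def op(weight, limit, count):
    weight = weight * (1 == limit)
    handle(weight)
    if count > limit >= limit:
        return 9
    count = limit
    for r in weight:
        count = count + (limit + limit)
        if weight != 0:
            continue
    count = limit * 14
    count = 8 // limit
    limit = limit + weight % limit
    return 32

8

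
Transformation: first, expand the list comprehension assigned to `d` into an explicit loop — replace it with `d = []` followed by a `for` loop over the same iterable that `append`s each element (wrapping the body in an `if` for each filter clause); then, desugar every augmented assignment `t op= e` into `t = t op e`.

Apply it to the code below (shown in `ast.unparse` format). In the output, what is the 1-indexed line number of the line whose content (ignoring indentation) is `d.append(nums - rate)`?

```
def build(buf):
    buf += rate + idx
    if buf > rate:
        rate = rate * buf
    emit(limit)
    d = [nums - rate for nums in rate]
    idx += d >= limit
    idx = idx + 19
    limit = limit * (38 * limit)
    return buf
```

8

Transformed code:
def build(buf):
    buf = buf + (rate + idx)
    if buf > rate:
        rate = rate * buf
    emit(limit)
    d = []
    for nums in rate:
        d.append(nums - rate)
    idx = idx + (d >= limit)
    idx = idx + 19
    limit = limit * (38 * limit)
    return buf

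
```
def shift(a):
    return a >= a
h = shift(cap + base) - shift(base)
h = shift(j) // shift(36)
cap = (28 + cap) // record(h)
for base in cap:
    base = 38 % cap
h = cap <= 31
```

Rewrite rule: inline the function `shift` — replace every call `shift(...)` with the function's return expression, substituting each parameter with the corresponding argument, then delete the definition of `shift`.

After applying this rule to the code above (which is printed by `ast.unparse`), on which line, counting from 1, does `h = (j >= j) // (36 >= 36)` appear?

2

Transformed code:
h = (cap + base >= cap + base) - (base >= base)
h = (j >= j) // (36 >= 36)
cap = (28 + cap) // record(h)
for base in cap:
    base = 38 % cap
h = cap <= 31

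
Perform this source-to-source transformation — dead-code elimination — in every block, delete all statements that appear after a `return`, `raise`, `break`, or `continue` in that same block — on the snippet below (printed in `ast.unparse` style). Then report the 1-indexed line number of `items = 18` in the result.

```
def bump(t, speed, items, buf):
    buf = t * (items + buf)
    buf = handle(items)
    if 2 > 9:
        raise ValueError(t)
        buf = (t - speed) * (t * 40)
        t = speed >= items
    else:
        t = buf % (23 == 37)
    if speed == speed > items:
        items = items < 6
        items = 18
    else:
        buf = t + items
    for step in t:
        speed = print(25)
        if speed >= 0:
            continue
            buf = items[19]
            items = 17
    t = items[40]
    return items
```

Transformed code:
def bump(t, speed, items, buf):
    buf = t * (items + buf)
    buf = handle(items)
    if 2 > 9:
        raise ValueError(t)
    else:
        t = buf % (23 == 37)
    if speed == speed > items:
        items = items < 6
        items = 18
    else:
        buf = t + items
    for step in t:
        speed = print(25)
        if speed >= 0:
            continue
    t = items[40]
    return items

10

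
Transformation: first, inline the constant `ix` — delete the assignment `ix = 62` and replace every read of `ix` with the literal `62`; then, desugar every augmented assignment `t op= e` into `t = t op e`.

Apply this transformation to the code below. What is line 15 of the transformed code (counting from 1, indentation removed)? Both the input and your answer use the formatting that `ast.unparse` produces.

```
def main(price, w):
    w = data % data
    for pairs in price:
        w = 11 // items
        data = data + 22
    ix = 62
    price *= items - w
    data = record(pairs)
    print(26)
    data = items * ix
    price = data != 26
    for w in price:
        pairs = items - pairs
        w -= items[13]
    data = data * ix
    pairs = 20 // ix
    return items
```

Transformed code:
def main(price, w):
    w = data % data
    for pairs in price:
        w = 11 // items
        data = data + 22
    price = price * (items - w)
    data = record(pairs)
    print(26)
    data = items * 62
    price = data != 26
    for w in price:
        pairs = items - pairs
        w = w - items[13]
    data = data * 62
    pairs = 20 // 62
    return items

pairs = 20 // 62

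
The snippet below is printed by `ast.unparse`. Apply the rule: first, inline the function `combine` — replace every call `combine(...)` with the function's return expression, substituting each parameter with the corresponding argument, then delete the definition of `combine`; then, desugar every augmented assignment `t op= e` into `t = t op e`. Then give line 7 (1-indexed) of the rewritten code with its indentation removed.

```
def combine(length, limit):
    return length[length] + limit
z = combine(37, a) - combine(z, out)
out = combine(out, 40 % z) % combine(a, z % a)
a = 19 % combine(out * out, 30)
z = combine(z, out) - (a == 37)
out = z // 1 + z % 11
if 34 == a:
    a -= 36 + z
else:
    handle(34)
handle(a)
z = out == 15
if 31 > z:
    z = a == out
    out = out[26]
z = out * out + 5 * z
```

Transformed code:
z = 37[37] + a - (z[z] + out)
out = (out[out] + 40 % z) % (a[a] + z % a)
a = 19 % ((out * out)[out * out] + 30)
z = z[z] + out - (a == 37)
out = z // 1 + z % 11
if 34 == a:
    a = a - (36 + z)
else:
    handle(34)
handle(a)
z = out == 15
if 31 > z:
    z = a == out
    out = out[26]
z = out * out + 5 * z

a = a - (36 + z)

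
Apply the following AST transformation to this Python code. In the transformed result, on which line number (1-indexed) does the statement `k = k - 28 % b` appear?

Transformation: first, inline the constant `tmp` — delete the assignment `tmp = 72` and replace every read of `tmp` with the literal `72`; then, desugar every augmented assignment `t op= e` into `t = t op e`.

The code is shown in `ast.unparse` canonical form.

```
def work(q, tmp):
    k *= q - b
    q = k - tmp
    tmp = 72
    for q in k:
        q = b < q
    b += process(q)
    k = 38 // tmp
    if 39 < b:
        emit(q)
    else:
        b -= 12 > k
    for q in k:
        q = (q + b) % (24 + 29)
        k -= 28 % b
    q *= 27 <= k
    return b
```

14

Transformed code:
def work(q, tmp):
    k = k * (q - b)
    q = k - 72
    for q in k:
        q = b < q
    b = b + process(q)
    k = 38 // 72
    if 39 < b:
        emit(q)
    else:
        b = b - (12 > k)
    for q in k:
        q = (q + b) % (24 + 29)
        k = k - 28 % b
    q = q * (27 <= k)
    return b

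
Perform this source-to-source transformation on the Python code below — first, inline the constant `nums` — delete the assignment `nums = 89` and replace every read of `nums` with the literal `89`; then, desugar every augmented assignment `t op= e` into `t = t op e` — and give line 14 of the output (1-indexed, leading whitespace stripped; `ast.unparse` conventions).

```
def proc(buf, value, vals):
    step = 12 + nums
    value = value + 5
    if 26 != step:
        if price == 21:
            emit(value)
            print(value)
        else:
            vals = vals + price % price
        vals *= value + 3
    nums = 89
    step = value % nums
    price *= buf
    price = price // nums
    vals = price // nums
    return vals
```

Transformed code:
def proc(buf, value, vals):
    step = 12 + 89
    value = value + 5
    if 26 != step:
        if price == 21:
            emit(value)
            print(value)
        else:
            vals = vals + price % price
        vals = vals * (value + 3)
    step = value % 89
    price = price * buf
    price = price // 89
    vals = price // 89
    return vals

vals = price // 89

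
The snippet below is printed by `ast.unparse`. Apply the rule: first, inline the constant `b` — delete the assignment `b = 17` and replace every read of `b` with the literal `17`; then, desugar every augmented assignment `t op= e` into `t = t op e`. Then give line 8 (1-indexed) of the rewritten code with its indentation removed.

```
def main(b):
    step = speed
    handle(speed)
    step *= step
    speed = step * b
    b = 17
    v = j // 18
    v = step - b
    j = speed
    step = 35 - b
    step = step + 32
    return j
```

Transformed code:
def main(b):
    step = speed
    handle(speed)
    step = step * step
    speed = step * 17
    v = j // 18
    v = step - 17
    j = speed
    step = 35 - 17
    step = step + 32
    return j

j = speed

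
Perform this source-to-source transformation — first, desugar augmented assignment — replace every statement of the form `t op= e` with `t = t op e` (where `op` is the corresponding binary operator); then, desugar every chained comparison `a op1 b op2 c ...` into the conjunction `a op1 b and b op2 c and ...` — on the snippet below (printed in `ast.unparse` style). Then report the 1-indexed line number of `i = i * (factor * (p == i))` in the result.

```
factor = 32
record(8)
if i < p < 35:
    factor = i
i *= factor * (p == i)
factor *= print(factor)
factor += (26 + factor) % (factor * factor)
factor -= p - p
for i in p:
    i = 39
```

Transformed code:
factor = 32
record(8)
if i < p and p < 35:
    factor = i
i = i * (factor * (p == i))
factor = factor * print(factor)
factor = factor + (26 + factor) % (factor * factor)
factor = factor - (p - p)
for i in p:
    i = 39

5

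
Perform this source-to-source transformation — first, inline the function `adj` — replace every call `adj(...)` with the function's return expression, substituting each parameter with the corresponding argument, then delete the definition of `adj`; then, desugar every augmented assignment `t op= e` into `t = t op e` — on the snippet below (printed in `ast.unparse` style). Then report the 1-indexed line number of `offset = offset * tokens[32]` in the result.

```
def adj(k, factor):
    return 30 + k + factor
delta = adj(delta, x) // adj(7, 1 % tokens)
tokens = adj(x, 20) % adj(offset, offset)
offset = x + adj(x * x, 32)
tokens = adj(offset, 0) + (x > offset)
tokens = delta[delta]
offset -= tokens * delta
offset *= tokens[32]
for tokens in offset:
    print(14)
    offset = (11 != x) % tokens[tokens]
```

Transformed code:
delta = (30 + delta + x) // (30 + 7 + 1 % tokens)
tokens = (30 + x + 20) % (30 + offset + offset)
offset = x + (30 + x * x + 32)
tokens = 30 + offset + 0 + (x > offset)
tokens = delta[delta]
offset = offset - tokens * delta
offset = offset * tokens[32]
for tokens in offset:
    print(14)
    offset = (11 != x) % tokens[tokens]

7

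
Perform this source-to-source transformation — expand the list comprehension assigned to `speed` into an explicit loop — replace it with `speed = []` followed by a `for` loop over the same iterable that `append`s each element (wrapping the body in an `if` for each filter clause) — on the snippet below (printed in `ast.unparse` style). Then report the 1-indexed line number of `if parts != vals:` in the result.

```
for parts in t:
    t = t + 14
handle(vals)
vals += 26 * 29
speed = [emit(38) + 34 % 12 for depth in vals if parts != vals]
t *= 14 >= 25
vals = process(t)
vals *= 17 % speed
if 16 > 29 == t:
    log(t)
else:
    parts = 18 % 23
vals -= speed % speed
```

Transformed code:
for parts in t:
    t = t + 14
handle(vals)
vals += 26 * 29
speed = []
for depth in vals:
    if parts != vals:
        speed.append(emit(38) + 34 % 12)
t *= 14 >= 25
vals = process(t)
vals *= 17 % speed
if 16 > 29 == t:
    log(t)
else:
    parts = 18 % 23
vals -= speed % speed

7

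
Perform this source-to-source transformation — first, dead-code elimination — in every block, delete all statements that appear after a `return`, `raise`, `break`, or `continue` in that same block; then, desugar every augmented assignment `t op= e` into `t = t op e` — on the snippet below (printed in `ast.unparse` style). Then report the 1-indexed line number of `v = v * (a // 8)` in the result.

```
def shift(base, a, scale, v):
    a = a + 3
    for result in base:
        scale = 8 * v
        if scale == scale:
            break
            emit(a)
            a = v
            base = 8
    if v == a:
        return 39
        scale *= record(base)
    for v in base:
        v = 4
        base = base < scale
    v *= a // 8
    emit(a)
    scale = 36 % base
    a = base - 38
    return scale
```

12

Transformed code:
def shift(base, a, scale, v):
    a = a + 3
    for result in base:
        scale = 8 * v
        if scale == scale:
            break
    if v == a:
        return 39
    for v in base:
        v = 4
        base = base < scale
    v = v * (a // 8)
    emit(a)
    scale = 36 % base
    a = base - 38
    return scale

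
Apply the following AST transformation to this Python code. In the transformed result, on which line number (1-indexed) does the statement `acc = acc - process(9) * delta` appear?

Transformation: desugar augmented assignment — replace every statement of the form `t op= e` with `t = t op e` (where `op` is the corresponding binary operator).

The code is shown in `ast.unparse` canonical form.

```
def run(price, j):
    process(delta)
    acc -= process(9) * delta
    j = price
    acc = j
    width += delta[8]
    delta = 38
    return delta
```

Transformed code:
def run(price, j):
    process(delta)
    acc = acc - process(9) * delta
    j = price
    acc = j
    width = width + delta[8]
    delta = 38
    return delta

3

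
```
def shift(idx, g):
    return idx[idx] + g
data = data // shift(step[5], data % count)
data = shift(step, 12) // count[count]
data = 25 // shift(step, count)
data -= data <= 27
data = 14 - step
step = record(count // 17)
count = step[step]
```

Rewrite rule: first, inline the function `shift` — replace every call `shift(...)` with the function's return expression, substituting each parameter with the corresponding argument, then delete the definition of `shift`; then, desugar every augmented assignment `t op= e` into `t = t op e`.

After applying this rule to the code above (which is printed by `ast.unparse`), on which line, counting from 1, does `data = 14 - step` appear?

Transformed code:
data = data // (step[5][step[5]] + data % count)
data = (step[step] + 12) // count[count]
data = 25 // (step[step] + count)
data = data - (data <= 27)
data = 14 - step
step = record(count // 17)
count = step[step]

5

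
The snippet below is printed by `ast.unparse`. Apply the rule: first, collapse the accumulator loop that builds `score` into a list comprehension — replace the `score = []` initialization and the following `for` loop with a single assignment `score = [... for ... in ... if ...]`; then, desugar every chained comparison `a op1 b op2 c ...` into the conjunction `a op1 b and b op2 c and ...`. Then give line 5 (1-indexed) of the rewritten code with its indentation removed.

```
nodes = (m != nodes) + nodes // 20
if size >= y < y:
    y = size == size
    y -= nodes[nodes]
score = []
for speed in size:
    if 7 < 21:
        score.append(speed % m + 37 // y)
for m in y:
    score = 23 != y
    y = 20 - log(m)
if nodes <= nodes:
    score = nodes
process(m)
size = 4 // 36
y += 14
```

Transformed code:
nodes = (m != nodes) + nodes // 20
if size >= y and y < y:
    y = size == size
    y -= nodes[nodes]
score = [speed % m + 37 // y for speed in size if 7 < 21]
for m in y:
    score = 23 != y
    y = 20 - log(m)
if nodes <= nodes:
    score = nodes
process(m)
size = 4 // 36
y += 14

score = [speed % m + 37 // y for speed in size if 7 < 21]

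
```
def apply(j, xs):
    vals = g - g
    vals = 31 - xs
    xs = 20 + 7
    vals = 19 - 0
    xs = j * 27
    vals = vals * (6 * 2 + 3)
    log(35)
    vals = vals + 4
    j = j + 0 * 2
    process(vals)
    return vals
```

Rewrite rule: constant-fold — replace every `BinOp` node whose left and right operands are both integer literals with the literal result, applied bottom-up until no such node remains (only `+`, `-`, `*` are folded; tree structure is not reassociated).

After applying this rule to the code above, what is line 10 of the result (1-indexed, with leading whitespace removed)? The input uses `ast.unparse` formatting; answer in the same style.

j = j + 0

Transformed code:
def apply(j, xs):
    vals = g - g
    vals = 31 - xs
    xs = 27
    vals = 19
    xs = j * 27
    vals = vals * 15
    log(35)
    vals = vals + 4
    j = j + 0
    process(vals)
    return vals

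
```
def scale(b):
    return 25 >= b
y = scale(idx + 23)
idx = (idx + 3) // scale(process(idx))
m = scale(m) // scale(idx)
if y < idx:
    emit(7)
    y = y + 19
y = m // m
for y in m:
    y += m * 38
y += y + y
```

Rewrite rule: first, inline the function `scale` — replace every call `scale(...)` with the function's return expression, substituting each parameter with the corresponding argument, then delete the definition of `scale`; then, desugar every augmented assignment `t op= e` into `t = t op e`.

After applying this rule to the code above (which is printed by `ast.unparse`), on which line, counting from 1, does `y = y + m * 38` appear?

9

Transformed code:
y = 25 >= idx + 23
idx = (idx + 3) // (25 >= process(idx))
m = (25 >= m) // (25 >= idx)
if y < idx:
    emit(7)
    y = y + 19
y = m // m
for y in m:
    y = y + m * 38
y = y + (y + y)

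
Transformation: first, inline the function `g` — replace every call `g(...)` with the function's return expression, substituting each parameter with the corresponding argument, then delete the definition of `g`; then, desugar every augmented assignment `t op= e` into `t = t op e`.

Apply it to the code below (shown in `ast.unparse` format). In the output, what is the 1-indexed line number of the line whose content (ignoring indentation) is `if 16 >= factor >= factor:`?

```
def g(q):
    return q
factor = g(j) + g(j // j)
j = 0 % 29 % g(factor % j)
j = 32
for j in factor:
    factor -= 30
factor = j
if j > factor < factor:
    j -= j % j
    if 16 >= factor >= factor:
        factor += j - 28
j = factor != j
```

9

Transformed code:
factor = j + j // j
j = 0 % 29 % (factor % j)
j = 32
for j in factor:
    factor = factor - 30
factor = j
if j > factor < factor:
    j = j - j % j
    if 16 >= factor >= factor:
        factor = factor + (j - 28)
j = factor != j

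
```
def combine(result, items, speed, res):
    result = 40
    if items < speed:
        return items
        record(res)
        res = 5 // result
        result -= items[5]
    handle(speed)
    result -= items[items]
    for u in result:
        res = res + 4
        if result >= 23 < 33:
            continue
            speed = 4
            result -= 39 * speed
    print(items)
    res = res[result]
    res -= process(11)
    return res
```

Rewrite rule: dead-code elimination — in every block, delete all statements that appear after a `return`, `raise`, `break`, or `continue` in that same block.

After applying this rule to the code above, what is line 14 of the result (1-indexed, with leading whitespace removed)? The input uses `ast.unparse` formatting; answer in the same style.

Transformed code:
def combine(result, items, speed, res):
    result = 40
    if items < speed:
        return items
    handle(speed)
    result -= items[items]
    for u in result:
        res = res + 4
        if result >= 23 < 33:
            continue
    print(items)
    res = res[result]
    res -= process(11)
    return res

return res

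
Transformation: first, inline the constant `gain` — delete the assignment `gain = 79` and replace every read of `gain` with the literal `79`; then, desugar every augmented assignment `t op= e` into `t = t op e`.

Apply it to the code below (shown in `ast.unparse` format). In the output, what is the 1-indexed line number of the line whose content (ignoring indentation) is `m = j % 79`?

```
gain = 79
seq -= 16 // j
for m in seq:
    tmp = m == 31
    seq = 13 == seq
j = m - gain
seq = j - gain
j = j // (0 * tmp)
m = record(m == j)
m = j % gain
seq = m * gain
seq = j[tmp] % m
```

Transformed code:
seq = seq - 16 // j
for m in seq:
    tmp = m == 31
    seq = 13 == seq
j = m - 79
seq = j - 79
j = j // (0 * tmp)
m = record(m == j)
m = j % 79
seq = m * 79
seq = j[tmp] % m

9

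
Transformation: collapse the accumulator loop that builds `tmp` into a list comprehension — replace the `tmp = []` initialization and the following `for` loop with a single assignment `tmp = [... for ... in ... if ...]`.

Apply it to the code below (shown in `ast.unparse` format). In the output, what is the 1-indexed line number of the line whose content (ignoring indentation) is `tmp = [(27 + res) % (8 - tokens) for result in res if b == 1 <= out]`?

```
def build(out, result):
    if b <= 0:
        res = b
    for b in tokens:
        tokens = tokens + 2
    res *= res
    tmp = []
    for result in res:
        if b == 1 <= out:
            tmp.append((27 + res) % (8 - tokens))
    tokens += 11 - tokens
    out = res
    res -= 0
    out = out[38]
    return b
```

7

Transformed code:
def build(out, result):
    if b <= 0:
        res = b
    for b in tokens:
        tokens = tokens + 2
    res *= res
    tmp = [(27 + res) % (8 - tokens) for result in res if b == 1 <= out]
    tokens += 11 - tokens
    out = res
    res -= 0
    out = out[38]
    return b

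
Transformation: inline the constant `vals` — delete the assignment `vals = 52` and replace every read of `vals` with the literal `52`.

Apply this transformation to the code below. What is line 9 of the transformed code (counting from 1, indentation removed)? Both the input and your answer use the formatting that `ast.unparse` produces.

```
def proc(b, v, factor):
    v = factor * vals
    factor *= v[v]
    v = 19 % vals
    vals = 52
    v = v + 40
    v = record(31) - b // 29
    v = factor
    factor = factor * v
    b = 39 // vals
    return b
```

Transformed code:
def proc(b, v, factor):
    v = factor * 52
    factor *= v[v]
    v = 19 % 52
    v = v + 40
    v = record(31) - b // 29
    v = factor
    factor = factor * v
    b = 39 // 52
    return b

b = 39 // 52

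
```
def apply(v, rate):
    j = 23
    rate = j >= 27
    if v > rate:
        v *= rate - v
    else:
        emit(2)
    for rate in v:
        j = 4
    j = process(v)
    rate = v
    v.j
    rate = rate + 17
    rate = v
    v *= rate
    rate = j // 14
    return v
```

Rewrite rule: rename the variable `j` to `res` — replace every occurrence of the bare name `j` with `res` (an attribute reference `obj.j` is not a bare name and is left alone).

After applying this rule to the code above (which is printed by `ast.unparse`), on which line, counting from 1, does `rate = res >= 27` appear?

3

Transformed code:
def apply(v, rate):
    res = 23
    rate = res >= 27
    if v > rate:
        v *= rate - v
    else:
        emit(2)
    for rate in v:
        res = 4
    res = process(v)
    rate = v
    v.j
    rate = rate + 17
    rate = v
    v *= rate
    rate = res // 14
    return v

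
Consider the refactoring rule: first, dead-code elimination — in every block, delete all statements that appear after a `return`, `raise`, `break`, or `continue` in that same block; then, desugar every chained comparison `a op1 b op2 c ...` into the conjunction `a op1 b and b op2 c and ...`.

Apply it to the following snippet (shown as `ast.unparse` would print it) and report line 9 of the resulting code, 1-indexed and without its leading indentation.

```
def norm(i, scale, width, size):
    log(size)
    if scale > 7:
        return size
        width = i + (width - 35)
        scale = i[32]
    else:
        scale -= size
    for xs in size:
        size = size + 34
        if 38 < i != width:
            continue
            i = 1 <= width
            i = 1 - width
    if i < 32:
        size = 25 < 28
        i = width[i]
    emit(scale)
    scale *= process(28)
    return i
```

Transformed code:
def norm(i, scale, width, size):
    log(size)
    if scale > 7:
        return size
    else:
        scale -= size
    for xs in size:
        size = size + 34
        if 38 < i and i != width:
            continue
    if i < 32:
        size = 25 < 28
        i = width[i]
    emit(scale)
    scale *= process(28)
    return i

if 38 < i and i != width:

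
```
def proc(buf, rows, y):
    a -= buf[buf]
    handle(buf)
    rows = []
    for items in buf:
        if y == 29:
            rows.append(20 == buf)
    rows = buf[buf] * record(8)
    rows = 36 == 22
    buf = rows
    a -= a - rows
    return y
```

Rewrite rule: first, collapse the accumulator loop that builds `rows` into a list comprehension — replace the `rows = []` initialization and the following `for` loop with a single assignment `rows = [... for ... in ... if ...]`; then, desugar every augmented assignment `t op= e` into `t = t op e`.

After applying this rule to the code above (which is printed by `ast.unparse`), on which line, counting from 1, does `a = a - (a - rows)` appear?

Transformed code:
def proc(buf, rows, y):
    a = a - buf[buf]
    handle(buf)
    rows = [20 == buf for items in buf if y == 29]
    rows = buf[buf] * record(8)
    rows = 36 == 22
    buf = rows
    a = a - (a - rows)
    return y

8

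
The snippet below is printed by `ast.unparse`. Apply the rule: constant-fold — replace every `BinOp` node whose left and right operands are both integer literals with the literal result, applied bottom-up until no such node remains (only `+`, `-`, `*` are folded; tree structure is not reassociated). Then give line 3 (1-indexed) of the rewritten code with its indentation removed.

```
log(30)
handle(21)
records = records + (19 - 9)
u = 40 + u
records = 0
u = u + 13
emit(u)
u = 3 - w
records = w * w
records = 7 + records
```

records = records + 10

Transformed code:
log(30)
handle(21)
records = records + 10
u = 40 + u
records = 0
u = u + 13
emit(u)
u = 3 - w
records = w * w
records = 7 + records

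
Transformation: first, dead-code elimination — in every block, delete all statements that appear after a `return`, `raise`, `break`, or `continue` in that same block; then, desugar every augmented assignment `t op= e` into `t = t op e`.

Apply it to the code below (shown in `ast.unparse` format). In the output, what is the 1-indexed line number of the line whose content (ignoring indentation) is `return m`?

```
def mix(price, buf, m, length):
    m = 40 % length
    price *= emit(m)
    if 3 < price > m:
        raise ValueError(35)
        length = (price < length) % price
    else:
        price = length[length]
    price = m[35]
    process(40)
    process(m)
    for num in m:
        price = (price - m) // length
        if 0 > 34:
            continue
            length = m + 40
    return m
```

Transformed code:
def mix(price, buf, m, length):
    m = 40 % length
    price = price * emit(m)
    if 3 < price > m:
        raise ValueError(35)
    else:
        price = length[length]
    price = m[35]
    process(40)
    process(m)
    for num in m:
        price = (price - m) // length
        if 0 > 34:
            continue
    return m

15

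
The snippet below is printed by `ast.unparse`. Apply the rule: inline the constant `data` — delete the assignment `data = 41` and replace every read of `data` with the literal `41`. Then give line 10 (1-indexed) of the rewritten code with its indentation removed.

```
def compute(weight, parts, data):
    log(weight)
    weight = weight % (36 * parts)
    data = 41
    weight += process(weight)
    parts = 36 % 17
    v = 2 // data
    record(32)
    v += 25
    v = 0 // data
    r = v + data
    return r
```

Transformed code:
def compute(weight, parts, data):
    log(weight)
    weight = weight % (36 * parts)
    weight += process(weight)
    parts = 36 % 17
    v = 2 // 41
    record(32)
    v += 25
    v = 0 // 41
    r = v + 41
    return r

r = v + 41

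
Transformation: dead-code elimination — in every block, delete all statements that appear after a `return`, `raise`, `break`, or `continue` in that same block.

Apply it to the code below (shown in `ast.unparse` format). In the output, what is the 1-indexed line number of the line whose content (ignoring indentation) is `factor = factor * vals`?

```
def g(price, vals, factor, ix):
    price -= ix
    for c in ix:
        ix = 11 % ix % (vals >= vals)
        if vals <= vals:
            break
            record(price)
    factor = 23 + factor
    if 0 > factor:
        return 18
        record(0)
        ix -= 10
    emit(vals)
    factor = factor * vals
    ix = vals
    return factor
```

11

Transformed code:
def g(price, vals, factor, ix):
    price -= ix
    for c in ix:
        ix = 11 % ix % (vals >= vals)
        if vals <= vals:
            break
    factor = 23 + factor
    if 0 > factor:
        return 18
    emit(vals)
    factor = factor * vals
    ix = vals
    return factor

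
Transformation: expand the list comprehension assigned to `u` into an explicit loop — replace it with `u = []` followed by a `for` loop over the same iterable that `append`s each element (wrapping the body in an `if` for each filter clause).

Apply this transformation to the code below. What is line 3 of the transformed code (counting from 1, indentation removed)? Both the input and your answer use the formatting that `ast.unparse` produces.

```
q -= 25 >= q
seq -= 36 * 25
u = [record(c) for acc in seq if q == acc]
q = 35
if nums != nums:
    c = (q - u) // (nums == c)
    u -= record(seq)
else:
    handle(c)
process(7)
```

Transformed code:
q -= 25 >= q
seq -= 36 * 25
u = []
for acc in seq:
    if q == acc:
        u.append(record(c))
q = 35
if nums != nums:
    c = (q - u) // (nums == c)
    u -= record(seq)
else:
    handle(c)
process(7)

u = []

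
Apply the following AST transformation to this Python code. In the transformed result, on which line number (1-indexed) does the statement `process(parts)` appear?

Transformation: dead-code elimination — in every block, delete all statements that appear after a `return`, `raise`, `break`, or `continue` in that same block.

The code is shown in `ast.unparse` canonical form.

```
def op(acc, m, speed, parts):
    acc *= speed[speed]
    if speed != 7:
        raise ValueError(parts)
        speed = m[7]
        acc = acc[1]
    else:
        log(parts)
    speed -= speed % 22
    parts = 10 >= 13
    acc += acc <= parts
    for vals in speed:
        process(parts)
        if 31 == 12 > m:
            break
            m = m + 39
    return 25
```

Transformed code:
def op(acc, m, speed, parts):
    acc *= speed[speed]
    if speed != 7:
        raise ValueError(parts)
    else:
        log(parts)
    speed -= speed % 22
    parts = 10 >= 13
    acc += acc <= parts
    for vals in speed:
        process(parts)
        if 31 == 12 > m:
            break
    return 25

11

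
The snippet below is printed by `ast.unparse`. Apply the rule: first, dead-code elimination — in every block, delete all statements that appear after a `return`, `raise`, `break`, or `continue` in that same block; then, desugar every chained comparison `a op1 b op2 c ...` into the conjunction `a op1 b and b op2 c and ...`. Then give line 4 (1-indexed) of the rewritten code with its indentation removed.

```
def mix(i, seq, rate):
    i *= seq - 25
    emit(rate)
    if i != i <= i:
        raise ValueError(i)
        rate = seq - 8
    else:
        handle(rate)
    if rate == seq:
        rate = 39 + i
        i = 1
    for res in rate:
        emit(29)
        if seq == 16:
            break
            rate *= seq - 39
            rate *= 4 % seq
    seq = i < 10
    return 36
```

if i != i and i <= i:

Transformed code:
def mix(i, seq, rate):
    i *= seq - 25
    emit(rate)
    if i != i and i <= i:
        raise ValueError(i)
    else:
        handle(rate)
    if rate == seq:
        rate = 39 + i
        i = 1
    for res in rate:
        emit(29)
        if seq == 16:
            break
    seq = i < 10
    return 36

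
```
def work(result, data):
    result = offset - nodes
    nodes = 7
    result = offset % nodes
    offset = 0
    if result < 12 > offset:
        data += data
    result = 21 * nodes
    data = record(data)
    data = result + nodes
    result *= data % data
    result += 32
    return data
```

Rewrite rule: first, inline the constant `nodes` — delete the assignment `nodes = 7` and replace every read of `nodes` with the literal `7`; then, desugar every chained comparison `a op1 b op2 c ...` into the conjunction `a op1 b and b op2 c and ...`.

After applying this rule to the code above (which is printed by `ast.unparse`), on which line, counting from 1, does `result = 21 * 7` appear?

7

Transformed code:
def work(result, data):
    result = offset - 7
    result = offset % 7
    offset = 0
    if result < 12 and 12 > offset:
        data += data
    result = 21 * 7
    data = record(data)
    data = result + 7
    result *= data % data
    result += 32
    return data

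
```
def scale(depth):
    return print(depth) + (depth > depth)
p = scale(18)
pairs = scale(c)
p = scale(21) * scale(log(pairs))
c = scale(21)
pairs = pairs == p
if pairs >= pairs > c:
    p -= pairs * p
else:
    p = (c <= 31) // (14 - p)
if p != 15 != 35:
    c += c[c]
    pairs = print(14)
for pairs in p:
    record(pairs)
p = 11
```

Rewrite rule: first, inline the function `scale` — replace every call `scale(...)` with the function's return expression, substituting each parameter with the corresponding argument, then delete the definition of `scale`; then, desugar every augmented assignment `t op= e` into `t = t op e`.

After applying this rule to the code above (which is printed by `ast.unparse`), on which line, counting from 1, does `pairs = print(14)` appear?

12

Transformed code:
p = print(18) + (18 > 18)
pairs = print(c) + (c > c)
p = (print(21) + (21 > 21)) * (print(log(pairs)) + (log(pairs) > log(pairs)))
c = print(21) + (21 > 21)
pairs = pairs == p
if pairs >= pairs > c:
    p = p - pairs * p
else:
    p = (c <= 31) // (14 - p)
if p != 15 != 35:
    c = c + c[c]
    pairs = print(14)
for pairs in p:
    record(pairs)
p = 11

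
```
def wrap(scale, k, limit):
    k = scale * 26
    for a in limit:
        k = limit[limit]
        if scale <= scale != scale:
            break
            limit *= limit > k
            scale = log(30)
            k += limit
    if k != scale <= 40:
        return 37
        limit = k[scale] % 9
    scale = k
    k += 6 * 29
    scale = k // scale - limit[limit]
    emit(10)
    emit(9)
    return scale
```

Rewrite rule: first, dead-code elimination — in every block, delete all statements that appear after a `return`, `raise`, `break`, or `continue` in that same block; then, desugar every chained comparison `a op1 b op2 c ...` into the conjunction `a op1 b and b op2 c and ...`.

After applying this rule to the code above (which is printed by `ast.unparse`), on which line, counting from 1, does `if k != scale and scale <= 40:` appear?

7

Transformed code:
def wrap(scale, k, limit):
    k = scale * 26
    for a in limit:
        k = limit[limit]
        if scale <= scale and scale != scale:
            break
    if k != scale and scale <= 40:
        return 37
    scale = k
    k += 6 * 29
    scale = k // scale - limit[limit]
    emit(10)
    emit(9)
    return scale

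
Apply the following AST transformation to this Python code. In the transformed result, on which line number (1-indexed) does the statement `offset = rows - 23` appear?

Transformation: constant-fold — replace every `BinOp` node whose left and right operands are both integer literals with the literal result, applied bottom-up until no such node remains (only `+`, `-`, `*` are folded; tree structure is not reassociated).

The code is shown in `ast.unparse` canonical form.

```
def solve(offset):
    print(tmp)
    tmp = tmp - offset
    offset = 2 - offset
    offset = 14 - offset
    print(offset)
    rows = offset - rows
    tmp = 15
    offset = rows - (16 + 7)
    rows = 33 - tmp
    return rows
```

Transformed code:
def solve(offset):
    print(tmp)
    tmp = tmp - offset
    offset = 2 - offset
    offset = 14 - offset
    print(offset)
    rows = offset - rows
    tmp = 15
    offset = rows - 23
    rows = 33 - tmp
    return rows

9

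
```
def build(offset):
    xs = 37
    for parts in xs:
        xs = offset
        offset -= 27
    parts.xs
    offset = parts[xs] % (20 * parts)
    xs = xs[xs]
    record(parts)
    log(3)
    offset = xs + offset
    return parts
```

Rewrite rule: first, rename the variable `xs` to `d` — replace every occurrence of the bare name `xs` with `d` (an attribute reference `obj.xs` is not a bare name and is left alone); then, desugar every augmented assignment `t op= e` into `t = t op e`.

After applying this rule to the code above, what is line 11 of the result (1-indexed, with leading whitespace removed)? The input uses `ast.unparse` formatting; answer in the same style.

offset = d + offset

Transformed code:
def build(offset):
    d = 37
    for parts in d:
        d = offset
        offset = offset - 27
    parts.xs
    offset = parts[d] % (20 * parts)
    d = d[d]
    record(parts)
    log(3)
    offset = d + offset
    return parts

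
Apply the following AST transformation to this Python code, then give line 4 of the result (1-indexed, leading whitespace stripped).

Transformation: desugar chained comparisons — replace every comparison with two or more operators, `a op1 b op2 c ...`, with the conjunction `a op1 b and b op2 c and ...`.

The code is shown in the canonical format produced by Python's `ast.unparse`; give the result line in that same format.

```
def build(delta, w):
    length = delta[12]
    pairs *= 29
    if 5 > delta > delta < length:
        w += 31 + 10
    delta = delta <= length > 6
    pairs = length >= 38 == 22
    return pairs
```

Transformed code:
def build(delta, w):
    length = delta[12]
    pairs *= 29
    if 5 > delta and delta > delta and (delta < length):
        w += 31 + 10
    delta = delta <= length and length > 6
    pairs = length >= 38 and 38 == 22
    return pairs

if 5 > delta and delta > delta and (delta < length):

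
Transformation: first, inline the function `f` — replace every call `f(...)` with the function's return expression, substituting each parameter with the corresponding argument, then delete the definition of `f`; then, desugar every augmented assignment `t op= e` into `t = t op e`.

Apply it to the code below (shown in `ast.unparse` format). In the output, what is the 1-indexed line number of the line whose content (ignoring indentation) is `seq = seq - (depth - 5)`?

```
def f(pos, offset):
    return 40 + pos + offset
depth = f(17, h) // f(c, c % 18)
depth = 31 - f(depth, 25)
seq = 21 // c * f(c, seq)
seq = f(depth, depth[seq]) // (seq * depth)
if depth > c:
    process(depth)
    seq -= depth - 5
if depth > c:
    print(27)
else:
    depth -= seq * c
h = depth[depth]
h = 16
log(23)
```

Transformed code:
depth = (40 + 17 + h) // (40 + c + c % 18)
depth = 31 - (40 + depth + 25)
seq = 21 // c * (40 + c + seq)
seq = (40 + depth + depth[seq]) // (seq * depth)
if depth > c:
    process(depth)
    seq = seq - (depth - 5)
if depth > c:
    print(27)
else:
    depth = depth - seq * c
h = depth[depth]
h = 16
log(23)

7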